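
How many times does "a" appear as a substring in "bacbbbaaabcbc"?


Searching for "a" in "bacbbbaaabcbc"
Scanning each position:
  Position 0: "b" => no
  Position 1: "a" => MATCH
  Position 2: "c" => no
  Position 3: "b" => no
  Position 4: "b" => no
  Position 5: "b" => no
  Position 6: "a" => MATCH
  Position 7: "a" => MATCH
  Position 8: "a" => MATCH
  Position 9: "b" => no
  Position 10: "c" => no
  Position 11: "b" => no
  Position 12: "c" => no
Total occurrences: 4

4


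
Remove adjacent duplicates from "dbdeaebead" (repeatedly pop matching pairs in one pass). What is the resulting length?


Input: dbdeaebead
Stack-based adjacent duplicate removal:
  Read 'd': push. Stack: d
  Read 'b': push. Stack: db
  Read 'd': push. Stack: dbd
  Read 'e': push. Stack: dbde
  Read 'a': push. Stack: dbdea
  Read 'e': push. Stack: dbdeae
  Read 'b': push. Stack: dbdeaeb
  Read 'e': push. Stack: dbdeaebe
  Read 'a': push. Stack: dbdeaebea
  Read 'd': push. Stack: dbdeaebead
Final stack: "dbdeaebead" (length 10)

10


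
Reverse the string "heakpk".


Input: heakpk
Reading characters right to left:
  Position 5: 'k'
  Position 4: 'p'
  Position 3: 'k'
  Position 2: 'a'
  Position 1: 'e'
  Position 0: 'h'
Reversed: kpkaeh

kpkaeh


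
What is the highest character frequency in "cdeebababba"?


Input: cdeebababba
Character counts:
  'a': 3
  'b': 4
  'c': 1
  'd': 1
  'e': 2
Maximum frequency: 4

4


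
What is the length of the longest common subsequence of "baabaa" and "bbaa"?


LCS of "baabaa" and "bbaa"
DP table:
           b    b    a    a
      0    0    0    0    0
  b   0    1    1    1    1
  a   0    1    1    2    2
  a   0    1    1    2    3
  b   0    1    2    2    3
  a   0    1    2    3    3
  a   0    1    2    3    4
LCS length = dp[6][4] = 4

4


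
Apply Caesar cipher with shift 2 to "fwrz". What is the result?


Caesar cipher: shift "fwrz" by 2
  'f' (pos 5) + 2 = pos 7 = 'h'
  'w' (pos 22) + 2 = pos 24 = 'y'
  'r' (pos 17) + 2 = pos 19 = 't'
  'z' (pos 25) + 2 = pos 1 = 'b'
Result: hytb

hytb


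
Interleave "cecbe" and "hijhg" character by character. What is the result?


Interleaving "cecbe" and "hijhg":
  Position 0: 'c' from first, 'h' from second => "ch"
  Position 1: 'e' from first, 'i' from second => "ei"
  Position 2: 'c' from first, 'j' from second => "cj"
  Position 3: 'b' from first, 'h' from second => "bh"
  Position 4: 'e' from first, 'g' from second => "eg"
Result: cheicjbheg

cheicjbheg


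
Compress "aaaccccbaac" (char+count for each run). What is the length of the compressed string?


Input: aaaccccbaac
Runs:
  'a' x 3 => "a3"
  'c' x 4 => "c4"
  'b' x 1 => "b1"
  'a' x 2 => "a2"
  'c' x 1 => "c1"
Compressed: "a3c4b1a2c1"
Compressed length: 10

10


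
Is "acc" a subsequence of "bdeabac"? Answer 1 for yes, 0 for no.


Check if "acc" is a subsequence of "bdeabac"
Greedy scan:
  Position 0 ('b'): no match needed
  Position 1 ('d'): no match needed
  Position 2 ('e'): no match needed
  Position 3 ('a'): matches sub[0] = 'a'
  Position 4 ('b'): no match needed
  Position 5 ('a'): no match needed
  Position 6 ('c'): matches sub[1] = 'c'
Only matched 2/3 characters => not a subsequence

0


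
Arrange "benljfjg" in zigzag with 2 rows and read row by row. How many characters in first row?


Zigzag "benljfjg" into 2 rows:
Placing characters:
  'b' => row 0
  'e' => row 1
  'n' => row 0
  'l' => row 1
  'j' => row 0
  'f' => row 1
  'j' => row 0
  'g' => row 1
Rows:
  Row 0: "bnjj"
  Row 1: "elfg"
First row length: 4

4


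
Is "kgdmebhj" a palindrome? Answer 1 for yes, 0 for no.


Input: kgdmebhj
Reversed: jhbemdgk
  Compare pos 0 ('k') with pos 7 ('j'): MISMATCH
  Compare pos 1 ('g') with pos 6 ('h'): MISMATCH
  Compare pos 2 ('d') with pos 5 ('b'): MISMATCH
  Compare pos 3 ('m') with pos 4 ('e'): MISMATCH
Result: not a palindrome

0


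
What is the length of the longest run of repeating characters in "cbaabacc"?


Input: "cbaabacc"
Scanning for longest run:
  Position 1 ('b'): new char, reset run to 1
  Position 2 ('a'): new char, reset run to 1
  Position 3 ('a'): continues run of 'a', length=2
  Position 4 ('b'): new char, reset run to 1
  Position 5 ('a'): new char, reset run to 1
  Position 6 ('c'): new char, reset run to 1
  Position 7 ('c'): continues run of 'c', length=2
Longest run: 'a' with length 2

2


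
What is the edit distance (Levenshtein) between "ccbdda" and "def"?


Computing edit distance: "ccbdda" -> "def"
DP table:
           d    e    f
      0    1    2    3
  c   1    1    2    3
  c   2    2    2    3
  b   3    3    3    3
  d   4    3    4    4
  d   5    4    4    5
  a   6    5    5    5
Edit distance = dp[6][3] = 5

5


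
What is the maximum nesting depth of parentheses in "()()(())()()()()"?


Input: "()()(())()()()()"
Tracking depth:
  Position 0 '(': depth becomes 1
  Position 1 ')': depth becomes 0
  Position 2 '(': depth becomes 1
  Position 3 ')': depth becomes 0
  Position 4 '(': depth becomes 1
  Position 5 '(': depth becomes 2
  Position 6 ')': depth becomes 1
  Position 7 ')': depth becomes 0
  Position 8 '(': depth becomes 1
  Position 9 ')': depth becomes 0
  Position 10 '(': depth becomes 1
  Position 11 ')': depth becomes 0
  Position 12 '(': depth becomes 1
  Position 13 ')': depth becomes 0
  Position 14 '(': depth becomes 1
  Position 15 ')': depth becomes 0
Maximum depth reached: 2

2


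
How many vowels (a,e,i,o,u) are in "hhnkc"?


Input: hhnkc
Checking each character:
  'h' at position 0: consonant
  'h' at position 1: consonant
  'n' at position 2: consonant
  'k' at position 3: consonant
  'c' at position 4: consonant
Total vowels: 0

0


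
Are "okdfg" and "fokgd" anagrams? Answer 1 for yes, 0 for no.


Strings: "okdfg", "fokgd"
Sorted first:  dfgko
Sorted second: dfgko
Sorted forms match => anagrams

1


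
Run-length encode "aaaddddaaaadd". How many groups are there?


Input: aaaddddaaaadd
Scanning for consecutive runs:
  Group 1: 'a' x 3 (positions 0-2)
  Group 2: 'd' x 4 (positions 3-6)
  Group 3: 'a' x 4 (positions 7-10)
  Group 4: 'd' x 2 (positions 11-12)
Total groups: 4

4


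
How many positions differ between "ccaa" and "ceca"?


Comparing "ccaa" and "ceca" position by position:
  Position 0: 'c' vs 'c' => same
  Position 1: 'c' vs 'e' => DIFFER
  Position 2: 'a' vs 'c' => DIFFER
  Position 3: 'a' vs 'a' => same
Positions that differ: 2

2


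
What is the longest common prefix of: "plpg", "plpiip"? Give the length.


Words: plpg, plpiip
  Position 0: all 'p' => match
  Position 1: all 'l' => match
  Position 2: all 'p' => match
  Position 3: ('g', 'i') => mismatch, stop
LCP = "plp" (length 3)

3


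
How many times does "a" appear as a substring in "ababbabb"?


Searching for "a" in "ababbabb"
Scanning each position:
  Position 0: "a" => MATCH
  Position 1: "b" => no
  Position 2: "a" => MATCH
  Position 3: "b" => no
  Position 4: "b" => no
  Position 5: "a" => MATCH
  Position 6: "b" => no
  Position 7: "b" => no
Total occurrences: 3

3


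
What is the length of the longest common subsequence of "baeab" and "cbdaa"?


LCS of "baeab" and "cbdaa"
DP table:
           c    b    d    a    a
      0    0    0    0    0    0
  b   0    0    1    1    1    1
  a   0    0    1    1    2    2
  e   0    0    1    1    2    2
  a   0    0    1    1    2    3
  b   0    0    1    1    2    3
LCS length = dp[5][5] = 3

3


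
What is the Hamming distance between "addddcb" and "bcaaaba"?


Comparing "addddcb" and "bcaaaba" position by position:
  Position 0: 'a' vs 'b' => differ
  Position 1: 'd' vs 'c' => differ
  Position 2: 'd' vs 'a' => differ
  Position 3: 'd' vs 'a' => differ
  Position 4: 'd' vs 'a' => differ
  Position 5: 'c' vs 'b' => differ
  Position 6: 'b' vs 'a' => differ
Total differences (Hamming distance): 7

7


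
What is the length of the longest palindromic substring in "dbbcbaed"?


Input: "dbbcbaed"
Checking substrings for palindromes:
  [2:5] "bcb" (len 3) => palindrome
  [1:3] "bb" (len 2) => palindrome
Longest palindromic substring: "bcb" with length 3

3


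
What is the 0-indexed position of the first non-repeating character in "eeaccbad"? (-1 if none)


Input: eeaccbad
Character frequencies:
  'a': 2
  'b': 1
  'c': 2
  'd': 1
  'e': 2
Scanning left to right for freq == 1:
  Position 0 ('e'): freq=2, skip
  Position 1 ('e'): freq=2, skip
  Position 2 ('a'): freq=2, skip
  Position 3 ('c'): freq=2, skip
  Position 4 ('c'): freq=2, skip
  Position 5 ('b'): unique! => answer = 5

5


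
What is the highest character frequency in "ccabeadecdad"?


Input: ccabeadecdad
Character counts:
  'a': 3
  'b': 1
  'c': 3
  'd': 3
  'e': 2
Maximum frequency: 3

3


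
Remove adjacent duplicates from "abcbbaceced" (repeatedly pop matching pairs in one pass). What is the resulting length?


Input: abcbbaceced
Stack-based adjacent duplicate removal:
  Read 'a': push. Stack: a
  Read 'b': push. Stack: ab
  Read 'c': push. Stack: abc
  Read 'b': push. Stack: abcb
  Read 'b': matches stack top 'b' => pop. Stack: abc
  Read 'a': push. Stack: abca
  Read 'c': push. Stack: abcac
  Read 'e': push. Stack: abcace
  Read 'c': push. Stack: abcacec
  Read 'e': push. Stack: abcacece
  Read 'd': push. Stack: abcaceced
Final stack: "abcaceced" (length 9)

9


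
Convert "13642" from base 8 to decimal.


Input: "13642" in base 8
Positional expansion:
  Digit '1' (value 1) x 8^4 = 4096
  Digit '3' (value 3) x 8^3 = 1536
  Digit '6' (value 6) x 8^2 = 384
  Digit '4' (value 4) x 8^1 = 32
  Digit '2' (value 2) x 8^0 = 2
Sum = 6050

6050


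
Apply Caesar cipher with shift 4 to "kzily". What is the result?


Caesar cipher: shift "kzily" by 4
  'k' (pos 10) + 4 = pos 14 = 'o'
  'z' (pos 25) + 4 = pos 3 = 'd'
  'i' (pos 8) + 4 = pos 12 = 'm'
  'l' (pos 11) + 4 = pos 15 = 'p'
  'y' (pos 24) + 4 = pos 2 = 'c'
Result: odmpc

odmpc


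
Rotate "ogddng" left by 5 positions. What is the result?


Input: "ogddng", rotate left by 5
First 5 characters: "ogddn"
Remaining characters: "g"
Concatenate remaining + first: "g" + "ogddn" = "gogddn"

gogddn


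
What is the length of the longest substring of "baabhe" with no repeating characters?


Input: "baabhe"
Sliding window (track last position of each char):
  Position 0 ('b'): window [0,0] length 1 -- new best
  Position 1 ('a'): window [0,1] length 2 -- new best
  Position 2 ('a'): repeat (last at 1), move window start to 2
  Position 2 ('a'): window [2,2] length 1
  Position 3 ('b'): window [2,3] length 2
  Position 4 ('h'): window [2,4] length 3 -- new best
  Position 5 ('e'): window [2,5] length 4 -- new best
Longest substring with no repeats: "abhe" with length 4

4


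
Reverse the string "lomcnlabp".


Input: lomcnlabp
Reading characters right to left:
  Position 8: 'p'
  Position 7: 'b'
  Position 6: 'a'
  Position 5: 'l'
  Position 4: 'n'
  Position 3: 'c'
  Position 2: 'm'
  Position 1: 'o'
  Position 0: 'l'
Reversed: pbalncmol

pbalncmol


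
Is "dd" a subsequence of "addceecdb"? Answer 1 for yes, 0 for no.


Check if "dd" is a subsequence of "addceecdb"
Greedy scan:
  Position 0 ('a'): no match needed
  Position 1 ('d'): matches sub[0] = 'd'
  Position 2 ('d'): matches sub[1] = 'd'
  Position 3 ('c'): no match needed
  Position 4 ('e'): no match needed
  Position 5 ('e'): no match needed
  Position 6 ('c'): no match needed
  Position 7 ('d'): no match needed
  Position 8 ('b'): no match needed
All 2 characters matched => is a subsequence

1


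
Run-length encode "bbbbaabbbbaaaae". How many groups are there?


Input: bbbbaabbbbaaaae
Scanning for consecutive runs:
  Group 1: 'b' x 4 (positions 0-3)
  Group 2: 'a' x 2 (positions 4-5)
  Group 3: 'b' x 4 (positions 6-9)
  Group 4: 'a' x 4 (positions 10-13)
  Group 5: 'e' x 1 (positions 14-14)
Total groups: 5

5


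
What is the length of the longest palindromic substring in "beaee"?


Input: "beaee"
Checking substrings for palindromes:
  [1:4] "eae" (len 3) => palindrome
  [3:5] "ee" (len 2) => palindrome
Longest palindromic substring: "eae" with length 3

3


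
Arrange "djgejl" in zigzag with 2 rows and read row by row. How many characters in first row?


Zigzag "djgejl" into 2 rows:
Placing characters:
  'd' => row 0
  'j' => row 1
  'g' => row 0
  'e' => row 1
  'j' => row 0
  'l' => row 1
Rows:
  Row 0: "dgj"
  Row 1: "jel"
First row length: 3

3


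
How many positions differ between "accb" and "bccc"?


Comparing "accb" and "bccc" position by position:
  Position 0: 'a' vs 'b' => DIFFER
  Position 1: 'c' vs 'c' => same
  Position 2: 'c' vs 'c' => same
  Position 3: 'b' vs 'c' => DIFFER
Positions that differ: 2

2


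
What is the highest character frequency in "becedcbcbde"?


Input: becedcbcbde
Character counts:
  'b': 3
  'c': 3
  'd': 2
  'e': 3
Maximum frequency: 3

3


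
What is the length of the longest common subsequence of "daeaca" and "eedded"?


LCS of "daeaca" and "eedded"
DP table:
           e    e    d    d    e    d
      0    0    0    0    0    0    0
  d   0    0    0    1    1    1    1
  a   0    0    0    1    1    1    1
  e   0    1    1    1    1    2    2
  a   0    1    1    1    1    2    2
  c   0    1    1    1    1    2    2
  a   0    1    1    1    1    2    2
LCS length = dp[6][6] = 2

2


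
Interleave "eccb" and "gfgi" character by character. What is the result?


Interleaving "eccb" and "gfgi":
  Position 0: 'e' from first, 'g' from second => "eg"
  Position 1: 'c' from first, 'f' from second => "cf"
  Position 2: 'c' from first, 'g' from second => "cg"
  Position 3: 'b' from first, 'i' from second => "bi"
Result: egcfcgbi

egcfcgbi


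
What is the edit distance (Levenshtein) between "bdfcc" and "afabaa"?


Computing edit distance: "bdfcc" -> "afabaa"
DP table:
           a    f    a    b    a    a
      0    1    2    3    4    5    6
  b   1    1    2    3    3    4    5
  d   2    2    2    3    4    4    5
  f   3    3    2    3    4    5    5
  c   4    4    3    3    4    5    6
  c   5    5    4    4    4    5    6
Edit distance = dp[5][6] = 6

6


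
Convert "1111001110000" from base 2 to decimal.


Input: "1111001110000" in base 2
Positional expansion:
  Digit '1' (value 1) x 2^12 = 4096
  Digit '1' (value 1) x 2^11 = 2048
  Digit '1' (value 1) x 2^10 = 1024
  Digit '1' (value 1) x 2^9 = 512
  Digit '0' (value 0) x 2^8 = 0
  Digit '0' (value 0) x 2^7 = 0
  Digit '1' (value 1) x 2^6 = 64
  Digit '1' (value 1) x 2^5 = 32
  Digit '1' (value 1) x 2^4 = 16
  Digit '0' (value 0) x 2^3 = 0
  Digit '0' (value 0) x 2^2 = 0
  Digit '0' (value 0) x 2^1 = 0
  Digit '0' (value 0) x 2^0 = 0
Sum = 7792

7792


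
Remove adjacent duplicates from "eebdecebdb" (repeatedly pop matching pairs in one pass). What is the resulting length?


Input: eebdecebdb
Stack-based adjacent duplicate removal:
  Read 'e': push. Stack: e
  Read 'e': matches stack top 'e' => pop. Stack: (empty)
  Read 'b': push. Stack: b
  Read 'd': push. Stack: bd
  Read 'e': push. Stack: bde
  Read 'c': push. Stack: bdec
  Read 'e': push. Stack: bdece
  Read 'b': push. Stack: bdeceb
  Read 'd': push. Stack: bdecebd
  Read 'b': push. Stack: bdecebdb
Final stack: "bdecebdb" (length 8)

8


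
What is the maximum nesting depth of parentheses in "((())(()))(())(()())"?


Input: "((())(()))(())(()())"
Tracking depth:
  Position 0 '(': depth becomes 1
  Position 1 '(': depth becomes 2
  Position 2 '(': depth becomes 3
  Position 3 ')': depth becomes 2
  Position 4 ')': depth becomes 1
  Position 5 '(': depth becomes 2
  Position 6 '(': depth becomes 3
  Position 7 ')': depth becomes 2
  Position 8 ')': depth becomes 1
  Position 9 ')': depth becomes 0
  Position 10 '(': depth becomes 1
  Position 11 '(': depth becomes 2
  Position 12 ')': depth becomes 1
  Position 13 ')': depth becomes 0
  Position 14 '(': depth becomes 1
  Position 15 '(': depth becomes 2
  Position 16 ')': depth becomes 1
  Position 17 '(': depth becomes 2
  Position 18 ')': depth becomes 1
  Position 19 ')': depth becomes 0
Maximum depth reached: 3

3


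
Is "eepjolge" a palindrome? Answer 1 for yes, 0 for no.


Input: eepjolge
Reversed: eglojpee
  Compare pos 0 ('e') with pos 7 ('e'): match
  Compare pos 1 ('e') with pos 6 ('g'): MISMATCH
  Compare pos 2 ('p') with pos 5 ('l'): MISMATCH
  Compare pos 3 ('j') with pos 4 ('o'): MISMATCH
Result: not a palindrome

0


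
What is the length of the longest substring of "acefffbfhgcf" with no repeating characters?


Input: "acefffbfhgcf"
Sliding window (track last position of each char):
  Position 0 ('a'): window [0,0] length 1 -- new best
  Position 1 ('c'): window [0,1] length 2 -- new best
  Position 2 ('e'): window [0,2] length 3 -- new best
  Position 3 ('f'): window [0,3] length 4 -- new best
  Position 4 ('f'): repeat (last at 3), move window start to 4
  Position 4 ('f'): window [4,4] length 1
  Position 5 ('f'): repeat (last at 4), move window start to 5
  Position 5 ('f'): window [5,5] length 1
  Position 6 ('b'): window [5,6] length 2
  Position 7 ('f'): repeat (last at 5), move window start to 6
  Position 7 ('f'): window [6,7] length 2
  Position 8 ('h'): window [6,8] length 3
  Position 9 ('g'): window [6,9] length 4
  Position 10 ('c'): window [6,10] length 5 -- new best
  Position 11 ('f'): repeat (last at 7), move window start to 8
  Position 11 ('f'): window [8,11] length 4
Longest substring with no repeats: "bfhgc" with length 5

5


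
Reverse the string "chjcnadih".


Input: chjcnadih
Reading characters right to left:
  Position 8: 'h'
  Position 7: 'i'
  Position 6: 'd'
  Position 5: 'a'
  Position 4: 'n'
  Position 3: 'c'
  Position 2: 'j'
  Position 1: 'h'
  Position 0: 'c'
Reversed: hidancjhc

hidancjhc


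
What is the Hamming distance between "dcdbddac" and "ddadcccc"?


Comparing "dcdbddac" and "ddadcccc" position by position:
  Position 0: 'd' vs 'd' => same
  Position 1: 'c' vs 'd' => differ
  Position 2: 'd' vs 'a' => differ
  Position 3: 'b' vs 'd' => differ
  Position 4: 'd' vs 'c' => differ
  Position 5: 'd' vs 'c' => differ
  Position 6: 'a' vs 'c' => differ
  Position 7: 'c' vs 'c' => same
Total differences (Hamming distance): 6

6


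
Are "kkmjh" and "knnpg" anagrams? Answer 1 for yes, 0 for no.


Strings: "kkmjh", "knnpg"
Sorted first:  hjkkm
Sorted second: gknnp
Differ at position 0: 'h' vs 'g' => not anagrams

0


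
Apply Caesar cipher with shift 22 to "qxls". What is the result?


Caesar cipher: shift "qxls" by 22
  'q' (pos 16) + 22 = pos 12 = 'm'
  'x' (pos 23) + 22 = pos 19 = 't'
  'l' (pos 11) + 22 = pos 7 = 'h'
  's' (pos 18) + 22 = pos 14 = 'o'
Result: mtho

mtho


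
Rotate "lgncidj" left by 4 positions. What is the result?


Input: "lgncidj", rotate left by 4
First 4 characters: "lgnc"
Remaining characters: "idj"
Concatenate remaining + first: "idj" + "lgnc" = "idjlgnc"

idjlgnc


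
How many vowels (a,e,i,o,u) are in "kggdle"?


Input: kggdle
Checking each character:
  'k' at position 0: consonant
  'g' at position 1: consonant
  'g' at position 2: consonant
  'd' at position 3: consonant
  'l' at position 4: consonant
  'e' at position 5: vowel (running total: 1)
Total vowels: 1

1


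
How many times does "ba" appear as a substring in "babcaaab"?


Searching for "ba" in "babcaaab"
Scanning each position:
  Position 0: "ba" => MATCH
  Position 1: "ab" => no
  Position 2: "bc" => no
  Position 3: "ca" => no
  Position 4: "aa" => no
  Position 5: "aa" => no
  Position 6: "ab" => no
Total occurrences: 1

1


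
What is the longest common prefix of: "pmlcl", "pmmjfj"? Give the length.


Words: pmlcl, pmmjfj
  Position 0: all 'p' => match
  Position 1: all 'm' => match
  Position 2: ('l', 'm') => mismatch, stop
LCP = "pm" (length 2)

2


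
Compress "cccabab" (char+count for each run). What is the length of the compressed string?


Input: cccabab
Runs:
  'c' x 3 => "c3"
  'a' x 1 => "a1"
  'b' x 1 => "b1"
  'a' x 1 => "a1"
  'b' x 1 => "b1"
Compressed: "c3a1b1a1b1"
Compressed length: 10

10


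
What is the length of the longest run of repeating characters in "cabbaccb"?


Input: "cabbaccb"
Scanning for longest run:
  Position 1 ('a'): new char, reset run to 1
  Position 2 ('b'): new char, reset run to 1
  Position 3 ('b'): continues run of 'b', length=2
  Position 4 ('a'): new char, reset run to 1
  Position 5 ('c'): new char, reset run to 1
  Position 6 ('c'): continues run of 'c', length=2
  Position 7 ('b'): new char, reset run to 1
Longest run: 'b' with length 2

2


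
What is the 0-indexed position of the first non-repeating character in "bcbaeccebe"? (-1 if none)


Input: bcbaeccebe
Character frequencies:
  'a': 1
  'b': 3
  'c': 3
  'e': 3
Scanning left to right for freq == 1:
  Position 0 ('b'): freq=3, skip
  Position 1 ('c'): freq=3, skip
  Position 2 ('b'): freq=3, skip
  Position 3 ('a'): unique! => answer = 3

3


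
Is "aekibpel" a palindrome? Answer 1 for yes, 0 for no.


Input: aekibpel
Reversed: lepbikea
  Compare pos 0 ('a') with pos 7 ('l'): MISMATCH
  Compare pos 1 ('e') with pos 6 ('e'): match
  Compare pos 2 ('k') with pos 5 ('p'): MISMATCH
  Compare pos 3 ('i') with pos 4 ('b'): MISMATCH
Result: not a palindrome

0


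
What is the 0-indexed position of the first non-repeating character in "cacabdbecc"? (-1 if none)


Input: cacabdbecc
Character frequencies:
  'a': 2
  'b': 2
  'c': 4
  'd': 1
  'e': 1
Scanning left to right for freq == 1:
  Position 0 ('c'): freq=4, skip
  Position 1 ('a'): freq=2, skip
  Position 2 ('c'): freq=4, skip
  Position 3 ('a'): freq=2, skip
  Position 4 ('b'): freq=2, skip
  Position 5 ('d'): unique! => answer = 5

5


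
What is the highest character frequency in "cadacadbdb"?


Input: cadacadbdb
Character counts:
  'a': 3
  'b': 2
  'c': 2
  'd': 3
Maximum frequency: 3

3


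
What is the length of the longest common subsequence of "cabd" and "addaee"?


LCS of "cabd" and "addaee"
DP table:
           a    d    d    a    e    e
      0    0    0    0    0    0    0
  c   0    0    0    0    0    0    0
  a   0    1    1    1    1    1    1
  b   0    1    1    1    1    1    1
  d   0    1    2    2    2    2    2
LCS length = dp[4][6] = 2

2


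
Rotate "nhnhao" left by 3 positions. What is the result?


Input: "nhnhao", rotate left by 3
First 3 characters: "nhn"
Remaining characters: "hao"
Concatenate remaining + first: "hao" + "nhn" = "haonhn"

haonhn


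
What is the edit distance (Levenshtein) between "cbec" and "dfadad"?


Computing edit distance: "cbec" -> "dfadad"
DP table:
           d    f    a    d    a    d
      0    1    2    3    4    5    6
  c   1    1    2    3    4    5    6
  b   2    2    2    3    4    5    6
  e   3    3    3    3    4    5    6
  c   4    4    4    4    4    5    6
Edit distance = dp[4][6] = 6

6


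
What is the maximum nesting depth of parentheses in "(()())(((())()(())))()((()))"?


Input: "(()())(((())()(())))()((()))"
Tracking depth:
  Position 0 '(': depth becomes 1
  Position 1 '(': depth becomes 2
  Position 2 ')': depth becomes 1
  Position 3 '(': depth becomes 2
  Position 4 ')': depth becomes 1
  Position 5 ')': depth becomes 0
  Position 6 '(': depth becomes 1
  Position 7 '(': depth becomes 2
  Position 8 '(': depth becomes 3
  Position 9 '(': depth becomes 4
  Position 10 ')': depth becomes 3
  Position 11 ')': depth becomes 2
  Position 12 '(': depth becomes 3
  Position 13 ')': depth becomes 2
  Position 14 '(': depth becomes 3
  Position 15 '(': depth becomes 4
  Position 16 ')': depth becomes 3
  Position 17 ')': depth becomes 2
  Position 18 ')': depth becomes 1
  Position 19 ')': depth becomes 0
  Position 20 '(': depth becomes 1
  Position 21 ')': depth becomes 0
  Position 22 '(': depth becomes 1
  Position 23 '(': depth becomes 2
  Position 24 '(': depth becomes 3
  Position 25 ')': depth becomes 2
  Position 26 ')': depth becomes 1
  Position 27 ')': depth becomes 0
Maximum depth reached: 4

4


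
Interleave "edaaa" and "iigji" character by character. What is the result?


Interleaving "edaaa" and "iigji":
  Position 0: 'e' from first, 'i' from second => "ei"
  Position 1: 'd' from first, 'i' from second => "di"
  Position 2: 'a' from first, 'g' from second => "ag"
  Position 3: 'a' from first, 'j' from second => "aj"
  Position 4: 'a' from first, 'i' from second => "ai"
Result: eidiagajai

eidiagajai


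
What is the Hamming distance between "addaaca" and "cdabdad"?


Comparing "addaaca" and "cdabdad" position by position:
  Position 0: 'a' vs 'c' => differ
  Position 1: 'd' vs 'd' => same
  Position 2: 'd' vs 'a' => differ
  Position 3: 'a' vs 'b' => differ
  Position 4: 'a' vs 'd' => differ
  Position 5: 'c' vs 'a' => differ
  Position 6: 'a' vs 'd' => differ
Total differences (Hamming distance): 6

6


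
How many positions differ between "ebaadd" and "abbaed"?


Comparing "ebaadd" and "abbaed" position by position:
  Position 0: 'e' vs 'a' => DIFFER
  Position 1: 'b' vs 'b' => same
  Position 2: 'a' vs 'b' => DIFFER
  Position 3: 'a' vs 'a' => same
  Position 4: 'd' vs 'e' => DIFFER
  Position 5: 'd' vs 'd' => same
Positions that differ: 3

3


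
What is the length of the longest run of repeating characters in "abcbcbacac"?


Input: "abcbcbacac"
Scanning for longest run:
  Position 1 ('b'): new char, reset run to 1
  Position 2 ('c'): new char, reset run to 1
  Position 3 ('b'): new char, reset run to 1
  Position 4 ('c'): new char, reset run to 1
  Position 5 ('b'): new char, reset run to 1
  Position 6 ('a'): new char, reset run to 1
  Position 7 ('c'): new char, reset run to 1
  Position 8 ('a'): new char, reset run to 1
  Position 9 ('c'): new char, reset run to 1
Longest run: 'a' with length 1

1


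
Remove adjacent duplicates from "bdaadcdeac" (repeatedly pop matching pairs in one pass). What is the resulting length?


Input: bdaadcdeac
Stack-based adjacent duplicate removal:
  Read 'b': push. Stack: b
  Read 'd': push. Stack: bd
  Read 'a': push. Stack: bda
  Read 'a': matches stack top 'a' => pop. Stack: bd
  Read 'd': matches stack top 'd' => pop. Stack: b
  Read 'c': push. Stack: bc
  Read 'd': push. Stack: bcd
  Read 'e': push. Stack: bcde
  Read 'a': push. Stack: bcdea
  Read 'c': push. Stack: bcdeac
Final stack: "bcdeac" (length 6)

6


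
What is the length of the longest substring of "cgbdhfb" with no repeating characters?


Input: "cgbdhfb"
Sliding window (track last position of each char):
  Position 0 ('c'): window [0,0] length 1 -- new best
  Position 1 ('g'): window [0,1] length 2 -- new best
  Position 2 ('b'): window [0,2] length 3 -- new best
  Position 3 ('d'): window [0,3] length 4 -- new best
  Position 4 ('h'): window [0,4] length 5 -- new best
  Position 5 ('f'): window [0,5] length 6 -- new best
  Position 6 ('b'): repeat (last at 2), move window start to 3
  Position 6 ('b'): window [3,6] length 4
Longest substring with no repeats: "cgbdhf" with length 6

6


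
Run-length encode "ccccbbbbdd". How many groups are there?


Input: ccccbbbbdd
Scanning for consecutive runs:
  Group 1: 'c' x 4 (positions 0-3)
  Group 2: 'b' x 4 (positions 4-7)
  Group 3: 'd' x 2 (positions 8-9)
Total groups: 3

3


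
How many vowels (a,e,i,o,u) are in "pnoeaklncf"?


Input: pnoeaklncf
Checking each character:
  'p' at position 0: consonant
  'n' at position 1: consonant
  'o' at position 2: vowel (running total: 1)
  'e' at position 3: vowel (running total: 2)
  'a' at position 4: vowel (running total: 3)
  'k' at position 5: consonant
  'l' at position 6: consonant
  'n' at position 7: consonant
  'c' at position 8: consonant
  'f' at position 9: consonant
Total vowels: 3

3


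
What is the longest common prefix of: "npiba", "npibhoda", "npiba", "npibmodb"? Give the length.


Words: npiba, npibhoda, npiba, npibmodb
  Position 0: all 'n' => match
  Position 1: all 'p' => match
  Position 2: all 'i' => match
  Position 3: all 'b' => match
  Position 4: ('a', 'h', 'a', 'm') => mismatch, stop
LCP = "npib" (length 4)

4


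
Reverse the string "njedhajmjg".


Input: njedhajmjg
Reading characters right to left:
  Position 9: 'g'
  Position 8: 'j'
  Position 7: 'm'
  Position 6: 'j'
  Position 5: 'a'
  Position 4: 'h'
  Position 3: 'd'
  Position 2: 'e'
  Position 1: 'j'
  Position 0: 'n'
Reversed: gjmjahdejn

gjmjahdejn


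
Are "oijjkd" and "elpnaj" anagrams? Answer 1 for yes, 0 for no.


Strings: "oijjkd", "elpnaj"
Sorted first:  dijjko
Sorted second: aejlnp
Differ at position 0: 'd' vs 'a' => not anagrams

0


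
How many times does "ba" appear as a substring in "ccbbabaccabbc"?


Searching for "ba" in "ccbbabaccabbc"
Scanning each position:
  Position 0: "cc" => no
  Position 1: "cb" => no
  Position 2: "bb" => no
  Position 3: "ba" => MATCH
  Position 4: "ab" => no
  Position 5: "ba" => MATCH
  Position 6: "ac" => no
  Position 7: "cc" => no
  Position 8: "ca" => no
  Position 9: "ab" => no
  Position 10: "bb" => no
  Position 11: "bc" => no
Total occurrences: 2

2


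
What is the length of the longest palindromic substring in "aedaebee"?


Input: "aedaebee"
Checking substrings for palindromes:
  [4:7] "ebe" (len 3) => palindrome
  [6:8] "ee" (len 2) => palindrome
Longest palindromic substring: "ebe" with length 3

3


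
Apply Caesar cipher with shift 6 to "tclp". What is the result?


Caesar cipher: shift "tclp" by 6
  't' (pos 19) + 6 = pos 25 = 'z'
  'c' (pos 2) + 6 = pos 8 = 'i'
  'l' (pos 11) + 6 = pos 17 = 'r'
  'p' (pos 15) + 6 = pos 21 = 'v'
Result: zirv

zirv


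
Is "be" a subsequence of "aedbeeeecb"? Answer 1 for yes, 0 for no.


Check if "be" is a subsequence of "aedbeeeecb"
Greedy scan:
  Position 0 ('a'): no match needed
  Position 1 ('e'): no match needed
  Position 2 ('d'): no match needed
  Position 3 ('b'): matches sub[0] = 'b'
  Position 4 ('e'): matches sub[1] = 'e'
  Position 5 ('e'): no match needed
  Position 6 ('e'): no match needed
  Position 7 ('e'): no match needed
  Position 8 ('c'): no match needed
  Position 9 ('b'): no match needed
All 2 characters matched => is a subsequence

1


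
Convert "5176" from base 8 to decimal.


Input: "5176" in base 8
Positional expansion:
  Digit '5' (value 5) x 8^3 = 2560
  Digit '1' (value 1) x 8^2 = 64
  Digit '7' (value 7) x 8^1 = 56
  Digit '6' (value 6) x 8^0 = 6
Sum = 2686

2686


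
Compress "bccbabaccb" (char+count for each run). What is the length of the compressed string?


Input: bccbabaccb
Runs:
  'b' x 1 => "b1"
  'c' x 2 => "c2"
  'b' x 1 => "b1"
  'a' x 1 => "a1"
  'b' x 1 => "b1"
  'a' x 1 => "a1"
  'c' x 2 => "c2"
  'b' x 1 => "b1"
Compressed: "b1c2b1a1b1a1c2b1"
Compressed length: 16

16


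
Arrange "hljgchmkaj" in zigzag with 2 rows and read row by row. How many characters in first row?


Zigzag "hljgchmkaj" into 2 rows:
Placing characters:
  'h' => row 0
  'l' => row 1
  'j' => row 0
  'g' => row 1
  'c' => row 0
  'h' => row 1
  'm' => row 0
  'k' => row 1
  'a' => row 0
  'j' => row 1
Rows:
  Row 0: "hjcma"
  Row 1: "lghkj"
First row length: 5

5


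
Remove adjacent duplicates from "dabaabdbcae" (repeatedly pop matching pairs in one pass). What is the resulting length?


Input: dabaabdbcae
Stack-based adjacent duplicate removal:
  Read 'd': push. Stack: d
  Read 'a': push. Stack: da
  Read 'b': push. Stack: dab
  Read 'a': push. Stack: daba
  Read 'a': matches stack top 'a' => pop. Stack: dab
  Read 'b': matches stack top 'b' => pop. Stack: da
  Read 'd': push. Stack: dad
  Read 'b': push. Stack: dadb
  Read 'c': push. Stack: dadbc
  Read 'a': push. Stack: dadbca
  Read 'e': push. Stack: dadbcae
Final stack: "dadbcae" (length 7)

7


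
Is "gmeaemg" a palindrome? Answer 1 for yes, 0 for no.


Input: gmeaemg
Reversed: gmeaemg
  Compare pos 0 ('g') with pos 6 ('g'): match
  Compare pos 1 ('m') with pos 5 ('m'): match
  Compare pos 2 ('e') with pos 4 ('e'): match
Result: palindrome

1


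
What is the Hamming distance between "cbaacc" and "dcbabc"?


Comparing "cbaacc" and "dcbabc" position by position:
  Position 0: 'c' vs 'd' => differ
  Position 1: 'b' vs 'c' => differ
  Position 2: 'a' vs 'b' => differ
  Position 3: 'a' vs 'a' => same
  Position 4: 'c' vs 'b' => differ
  Position 5: 'c' vs 'c' => same
Total differences (Hamming distance): 4

4


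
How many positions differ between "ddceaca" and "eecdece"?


Comparing "ddceaca" and "eecdece" position by position:
  Position 0: 'd' vs 'e' => DIFFER
  Position 1: 'd' vs 'e' => DIFFER
  Position 2: 'c' vs 'c' => same
  Position 3: 'e' vs 'd' => DIFFER
  Position 4: 'a' vs 'e' => DIFFER
  Position 5: 'c' vs 'c' => same
  Position 6: 'a' vs 'e' => DIFFER
Positions that differ: 5

5


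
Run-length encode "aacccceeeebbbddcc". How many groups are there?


Input: aacccceeeebbbddcc
Scanning for consecutive runs:
  Group 1: 'a' x 2 (positions 0-1)
  Group 2: 'c' x 4 (positions 2-5)
  Group 3: 'e' x 4 (positions 6-9)
  Group 4: 'b' x 3 (positions 10-12)
  Group 5: 'd' x 2 (positions 13-14)
  Group 6: 'c' x 2 (positions 15-16)
Total groups: 6

6


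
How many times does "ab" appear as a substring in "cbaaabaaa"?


Searching for "ab" in "cbaaabaaa"
Scanning each position:
  Position 0: "cb" => no
  Position 1: "ba" => no
  Position 2: "aa" => no
  Position 3: "aa" => no
  Position 4: "ab" => MATCH
  Position 5: "ba" => no
  Position 6: "aa" => no
  Position 7: "aa" => no
Total occurrences: 1

1


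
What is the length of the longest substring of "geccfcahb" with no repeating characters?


Input: "geccfcahb"
Sliding window (track last position of each char):
  Position 0 ('g'): window [0,0] length 1 -- new best
  Position 1 ('e'): window [0,1] length 2 -- new best
  Position 2 ('c'): window [0,2] length 3 -- new best
  Position 3 ('c'): repeat (last at 2), move window start to 3
  Position 3 ('c'): window [3,3] length 1
  Position 4 ('f'): window [3,4] length 2
  Position 5 ('c'): repeat (last at 3), move window start to 4
  Position 5 ('c'): window [4,5] length 2
  Position 6 ('a'): window [4,6] length 3
  Position 7 ('h'): window [4,7] length 4 -- new best
  Position 8 ('b'): window [4,8] length 5 -- new best
Longest substring with no repeats: "fcahb" with length 5

5


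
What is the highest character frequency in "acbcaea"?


Input: acbcaea
Character counts:
  'a': 3
  'b': 1
  'c': 2
  'e': 1
Maximum frequency: 3

3


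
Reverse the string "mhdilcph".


Input: mhdilcph
Reading characters right to left:
  Position 7: 'h'
  Position 6: 'p'
  Position 5: 'c'
  Position 4: 'l'
  Position 3: 'i'
  Position 2: 'd'
  Position 1: 'h'
  Position 0: 'm'
Reversed: hpclidhm

hpclidhm


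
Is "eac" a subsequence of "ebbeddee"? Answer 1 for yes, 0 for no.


Check if "eac" is a subsequence of "ebbeddee"
Greedy scan:
  Position 0 ('e'): matches sub[0] = 'e'
  Position 1 ('b'): no match needed
  Position 2 ('b'): no match needed
  Position 3 ('e'): no match needed
  Position 4 ('d'): no match needed
  Position 5 ('d'): no match needed
  Position 6 ('e'): no match needed
  Position 7 ('e'): no match needed
Only matched 1/3 characters => not a subsequence

0


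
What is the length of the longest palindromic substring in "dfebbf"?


Input: "dfebbf"
Checking substrings for palindromes:
  [3:5] "bb" (len 2) => palindrome
Longest palindromic substring: "bb" with length 2

2


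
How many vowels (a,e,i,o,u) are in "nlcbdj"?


Input: nlcbdj
Checking each character:
  'n' at position 0: consonant
  'l' at position 1: consonant
  'c' at position 2: consonant
  'b' at position 3: consonant
  'd' at position 4: consonant
  'j' at position 5: consonant
Total vowels: 0

0


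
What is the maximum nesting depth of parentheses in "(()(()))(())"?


Input: "(()(()))(())"
Tracking depth:
  Position 0 '(': depth becomes 1
  Position 1 '(': depth becomes 2
  Position 2 ')': depth becomes 1
  Position 3 '(': depth becomes 2
  Position 4 '(': depth becomes 3
  Position 5 ')': depth becomes 2
  Position 6 ')': depth becomes 1
  Position 7 ')': depth becomes 0
  Position 8 '(': depth becomes 1
  Position 9 '(': depth becomes 2
  Position 10 ')': depth becomes 1
  Position 11 ')': depth becomes 0
Maximum depth reached: 3

3


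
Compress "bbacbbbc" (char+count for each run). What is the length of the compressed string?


Input: bbacbbbc
Runs:
  'b' x 2 => "b2"
  'a' x 1 => "a1"
  'c' x 1 => "c1"
  'b' x 3 => "b3"
  'c' x 1 => "c1"
Compressed: "b2a1c1b3c1"
Compressed length: 10

10


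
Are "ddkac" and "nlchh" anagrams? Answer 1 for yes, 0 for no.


Strings: "ddkac", "nlchh"
Sorted first:  acddk
Sorted second: chhln
Differ at position 0: 'a' vs 'c' => not anagrams

0


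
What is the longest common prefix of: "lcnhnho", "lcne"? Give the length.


Words: lcnhnho, lcne
  Position 0: all 'l' => match
  Position 1: all 'c' => match
  Position 2: all 'n' => match
  Position 3: ('h', 'e') => mismatch, stop
LCP = "lcn" (length 3)

3


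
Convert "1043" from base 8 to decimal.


Input: "1043" in base 8
Positional expansion:
  Digit '1' (value 1) x 8^3 = 512
  Digit '0' (value 0) x 8^2 = 0
  Digit '4' (value 4) x 8^1 = 32
  Digit '3' (value 3) x 8^0 = 3
Sum = 547

547


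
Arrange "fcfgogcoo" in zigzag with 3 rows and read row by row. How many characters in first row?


Zigzag "fcfgogcoo" into 3 rows:
Placing characters:
  'f' => row 0
  'c' => row 1
  'f' => row 2
  'g' => row 1
  'o' => row 0
  'g' => row 1
  'c' => row 2
  'o' => row 1
  'o' => row 0
Rows:
  Row 0: "foo"
  Row 1: "cggo"
  Row 2: "fc"
First row length: 3

3


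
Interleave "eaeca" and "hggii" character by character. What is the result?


Interleaving "eaeca" and "hggii":
  Position 0: 'e' from first, 'h' from second => "eh"
  Position 1: 'a' from first, 'g' from second => "ag"
  Position 2: 'e' from first, 'g' from second => "eg"
  Position 3: 'c' from first, 'i' from second => "ci"
  Position 4: 'a' from first, 'i' from second => "ai"
Result: ehagegciai

ehagegciai


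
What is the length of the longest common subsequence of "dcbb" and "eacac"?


LCS of "dcbb" and "eacac"
DP table:
           e    a    c    a    c
      0    0    0    0    0    0
  d   0    0    0    0    0    0
  c   0    0    0    1    1    1
  b   0    0    0    1    1    1
  b   0    0    0    1    1    1
LCS length = dp[4][5] = 1

1


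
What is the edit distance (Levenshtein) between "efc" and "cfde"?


Computing edit distance: "efc" -> "cfde"
DP table:
           c    f    d    e
      0    1    2    3    4
  e   1    1    2    3    3
  f   2    2    1    2    3
  c   3    2    2    2    3
Edit distance = dp[3][4] = 3

3


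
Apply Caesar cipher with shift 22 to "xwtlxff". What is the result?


Caesar cipher: shift "xwtlxff" by 22
  'x' (pos 23) + 22 = pos 19 = 't'
  'w' (pos 22) + 22 = pos 18 = 's'
  't' (pos 19) + 22 = pos 15 = 'p'
  'l' (pos 11) + 22 = pos 7 = 'h'
  'x' (pos 23) + 22 = pos 19 = 't'
  'f' (pos 5) + 22 = pos 1 = 'b'
  'f' (pos 5) + 22 = pos 1 = 'b'
Result: tsphtbb

tsphtbb


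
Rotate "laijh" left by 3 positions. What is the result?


Input: "laijh", rotate left by 3
First 3 characters: "lai"
Remaining characters: "jh"
Concatenate remaining + first: "jh" + "lai" = "jhlai"

jhlai


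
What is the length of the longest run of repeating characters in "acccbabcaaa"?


Input: "acccbabcaaa"
Scanning for longest run:
  Position 1 ('c'): new char, reset run to 1
  Position 2 ('c'): continues run of 'c', length=2
  Position 3 ('c'): continues run of 'c', length=3
  Position 4 ('b'): new char, reset run to 1
  Position 5 ('a'): new char, reset run to 1
  Position 6 ('b'): new char, reset run to 1
  Position 7 ('c'): new char, reset run to 1
  Position 8 ('a'): new char, reset run to 1
  Position 9 ('a'): continues run of 'a', length=2
  Position 10 ('a'): continues run of 'a', length=3
Longest run: 'c' with length 3

3


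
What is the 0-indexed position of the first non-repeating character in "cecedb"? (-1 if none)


Input: cecedb
Character frequencies:
  'b': 1
  'c': 2
  'd': 1
  'e': 2
Scanning left to right for freq == 1:
  Position 0 ('c'): freq=2, skip
  Position 1 ('e'): freq=2, skip
  Position 2 ('c'): freq=2, skip
  Position 3 ('e'): freq=2, skip
  Position 4 ('d'): unique! => answer = 4

4
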